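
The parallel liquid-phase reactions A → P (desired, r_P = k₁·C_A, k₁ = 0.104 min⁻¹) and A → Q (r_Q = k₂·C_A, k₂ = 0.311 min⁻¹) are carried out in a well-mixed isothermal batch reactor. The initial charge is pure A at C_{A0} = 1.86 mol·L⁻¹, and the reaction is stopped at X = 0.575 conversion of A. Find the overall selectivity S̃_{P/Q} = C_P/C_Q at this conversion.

0.334

C_A = C_{A0}(1−X) = 0.7905 mol·L⁻¹.
Both paths are first order in A, so the instantaneous fraction to P is constant: dC_P/d(−C_A) = k₁/(k₁+k₂) = 0.2506.
C_P = 0.2506·(C_{A0}−C_A) = 0.2506×1.070 = 0.268 mol·L⁻¹.
C_Q = (C_{A0}−C_A)−C_P = 0.8015 mol·L⁻¹; S̃_{P/Q} = 0.2680/0.8015 = 0.334.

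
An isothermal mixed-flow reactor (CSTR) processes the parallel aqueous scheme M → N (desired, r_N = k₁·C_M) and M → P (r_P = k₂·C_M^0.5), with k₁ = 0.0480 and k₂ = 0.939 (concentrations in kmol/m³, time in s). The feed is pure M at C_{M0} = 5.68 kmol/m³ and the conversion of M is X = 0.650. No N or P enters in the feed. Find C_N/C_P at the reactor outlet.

0.0721

Exit C_M = C_{M0}(1−X) = 5.68×0.350 = 1.988 kmol/m³.
In a CSTR the entire volume is at exit conditions, so r_N = 0.0480×1.988 = 0.09542 and r_P = 0.939×1.988^0.5 = 1.324.
Overall selectivity = C_N/C_P = r_Nτ/(r_Pτ) = r_N/r_P = 0.0721.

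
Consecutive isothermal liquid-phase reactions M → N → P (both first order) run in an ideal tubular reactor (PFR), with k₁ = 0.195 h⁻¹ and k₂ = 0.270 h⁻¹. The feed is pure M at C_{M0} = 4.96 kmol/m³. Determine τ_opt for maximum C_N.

4.34 h

For first-order series the maximum of C_N occurs at τ_opt = ln(k₂/k₁)/(k₂−k₁).
= ln(0.270/0.195)/(0.270−0.195) = ln(1.385)/0.07500 = 0.3254/0.07500 = 4.34 h.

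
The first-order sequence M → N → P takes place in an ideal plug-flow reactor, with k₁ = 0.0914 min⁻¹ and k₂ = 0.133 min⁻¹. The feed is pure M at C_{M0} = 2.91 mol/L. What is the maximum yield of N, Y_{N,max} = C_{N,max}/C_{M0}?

0.301

For a first-order series the maximum intermediate yield is C_{N,max}/C_{M0} = (k₁/k₂)^[k₂/(k₂−k₁)].
= (0.0914/0.133)^(0.133/(0.133−0.0914)) = (0.6872)^(3.197) = 0.3014.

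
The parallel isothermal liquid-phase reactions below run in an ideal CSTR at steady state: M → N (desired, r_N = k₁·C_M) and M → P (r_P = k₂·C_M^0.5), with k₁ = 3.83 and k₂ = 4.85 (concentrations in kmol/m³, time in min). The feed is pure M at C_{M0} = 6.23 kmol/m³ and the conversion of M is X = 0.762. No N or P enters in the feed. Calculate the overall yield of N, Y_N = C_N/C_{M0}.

Exit C_M = C_{M0}(1−X) = 6.23×0.238 = 1.483 kmol/m³.
Rates in a CSTR are evaluated at the outlet concentration: r_N = 3.83×1.483 = 5.679, r_P = 4.85×1.483^0.5 = 5.906.
Fraction of consumed M going to N: r_N/(r_N+r_P) = 0.4902.
C_N = 0.4902·C_{M0}·X = 0.4902×6.23×0.762 = 2.33 kmol/m³; Y_N = C_N/C_{M0} = 0.374.

0.374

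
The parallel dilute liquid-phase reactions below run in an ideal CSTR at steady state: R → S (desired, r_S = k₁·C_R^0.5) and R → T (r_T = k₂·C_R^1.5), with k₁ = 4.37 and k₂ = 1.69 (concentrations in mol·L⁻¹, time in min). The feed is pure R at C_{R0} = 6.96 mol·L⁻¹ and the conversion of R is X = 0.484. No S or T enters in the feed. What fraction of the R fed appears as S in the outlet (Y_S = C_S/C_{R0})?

0.203

Exit C_R = C_{R0}(1−X) = 6.96×0.516 = 3.591 mol·L⁻¹.
Rates in a CSTR are evaluated at the outlet concentration: r_S = 4.37×3.591^0.5 = 8.282, r_T = 1.69×3.591^1.5 = 11.50.
Fraction of consumed R going to S: r_S/(r_S+r_T) = 0.4186.
C_S = 0.4186·C_{R0}·X = 0.4186×6.96×0.484 = 1.41 mol·L⁻¹; Y_S = C_S/C_{R0} = 0.203.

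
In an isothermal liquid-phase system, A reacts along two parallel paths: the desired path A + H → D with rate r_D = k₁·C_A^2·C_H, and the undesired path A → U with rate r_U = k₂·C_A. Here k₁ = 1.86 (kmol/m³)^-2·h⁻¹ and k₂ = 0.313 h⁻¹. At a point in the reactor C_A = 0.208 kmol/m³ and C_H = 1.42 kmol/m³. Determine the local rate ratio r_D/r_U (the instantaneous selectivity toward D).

1.76

S_{D/U} = r_D/r_U = (k₁·C_A^2·C_H)/(k₂·C_A) = (k₁/k₂)·C_A·C_H.
= (1.86×0.2080^2×1.420) / (0.313×0.2080) = 0.1143/0.06510 = 1.76.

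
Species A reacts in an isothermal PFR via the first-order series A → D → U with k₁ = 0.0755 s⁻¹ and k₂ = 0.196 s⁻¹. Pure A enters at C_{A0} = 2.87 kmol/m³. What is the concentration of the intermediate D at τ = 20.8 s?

For first-order series with pure A initially, C_D(τ) = k₁C_{A0}/(k₂−k₁)·(e^(−k₁τ) − e^(−k₂τ)).
e^(−k₁τ) = e^(−0.0755×20.8) = e^(−1.570) = 0.2080; e^(−k₂τ) = e^(−4.077) = 0.01696.
C_D = 0.0755×2.87/(0.196−0.0755) × (0.2080−0.01696) = 1.798×0.1910 = 0.3435 kmol/m³.

0.343 kmol/m³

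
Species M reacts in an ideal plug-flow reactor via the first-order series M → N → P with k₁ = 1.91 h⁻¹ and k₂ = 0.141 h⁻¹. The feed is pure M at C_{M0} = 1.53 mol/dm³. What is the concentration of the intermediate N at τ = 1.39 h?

Solving the coupled first-order balances gives C_N(τ) = [k₁/(k₂−k₁)]·C_{M0}·(e^(−k₁τ) − e^(−k₂τ)).
e^(−k₁τ) = e^(−1.91×1.39) = e^(−2.655) = 0.07031; e^(−k₂τ) = e^(−0.1960) = 0.8220.
C_N = 1.91×1.53/(0.141−1.91) × (0.07031−0.8220) = (-1.652)×(-0.7517) = 1.242 mol/dm³.

1.24 mol/dm³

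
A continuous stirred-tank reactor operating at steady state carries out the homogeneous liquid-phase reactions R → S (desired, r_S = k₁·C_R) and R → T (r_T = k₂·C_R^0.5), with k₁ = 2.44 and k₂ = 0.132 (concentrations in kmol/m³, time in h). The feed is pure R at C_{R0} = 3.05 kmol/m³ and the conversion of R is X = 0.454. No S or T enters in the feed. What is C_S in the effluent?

Exit C_R = C_{R0}(1−X) = 3.05×0.546 = 1.665 kmol/m³.
Rates in a CSTR are evaluated at the outlet concentration: r_S = 2.44×1.665 = 4.063, r_T = 0.132×1.665^0.5 = 0.1703.
Fraction of consumed R going to S: r_S/(r_S+r_T) = 0.9598.
C_S = 0.9598·C_{R0}·X = 0.9598×3.05×0.454 = 1.33 kmol/m³.

1.33 kmol/m³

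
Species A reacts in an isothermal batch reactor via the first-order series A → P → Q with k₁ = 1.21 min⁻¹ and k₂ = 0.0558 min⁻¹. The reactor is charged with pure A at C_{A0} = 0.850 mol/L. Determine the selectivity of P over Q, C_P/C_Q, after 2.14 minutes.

Solving the coupled first-order balances gives C_P(t) = [k₁/(k₂−k₁)]·C_{A0}·(e^(−k₁t) − e^(−k₂t)).
e^(−k₁t) = e^(−1.21×2.14) = e^(−2.589) = 0.07507; e^(−k₂t) = e^(−0.1194) = 0.8874.
C_P = 1.21×0.850/(0.0558−1.21) × (0.07507−0.8874) = (-0.8911)×(-0.8124) = 0.7239 mol/L.
C_A = C_{A0}e^(−k₁t) = 0.06381 mol/L, so C_Q = C_{A0}−C_A−C_P = 0.06229 mol/L; C_P/C_Q = 11.6.

11.6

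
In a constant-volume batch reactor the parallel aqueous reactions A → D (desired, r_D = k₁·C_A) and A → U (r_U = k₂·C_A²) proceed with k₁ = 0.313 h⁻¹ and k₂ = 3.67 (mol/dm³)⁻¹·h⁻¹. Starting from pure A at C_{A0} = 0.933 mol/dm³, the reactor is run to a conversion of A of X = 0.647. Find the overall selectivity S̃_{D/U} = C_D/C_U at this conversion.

C_A = C_{A0}(1−X) = 0.3293 mol/dm³.
Along a PFR/batch, dC_D/dC_A = −r_D/(r_D+r_U) = −k₁/(k₁+k₂·C_A).
Integrating from C_{A0} to C_A: C_D = (0.313/3.67)·ln[(0.313+3.67·0.933)/(0.313+3.67·0.329)] = 0.08529·ln(3.737/1.522) = 0.07663 mol/dm³.
C_U = (C_{A0}−C_A)−C_D = 0.5270 mol/dm³; S̃_{D/U} = 0.07663/0.5270 = 0.145.

0.145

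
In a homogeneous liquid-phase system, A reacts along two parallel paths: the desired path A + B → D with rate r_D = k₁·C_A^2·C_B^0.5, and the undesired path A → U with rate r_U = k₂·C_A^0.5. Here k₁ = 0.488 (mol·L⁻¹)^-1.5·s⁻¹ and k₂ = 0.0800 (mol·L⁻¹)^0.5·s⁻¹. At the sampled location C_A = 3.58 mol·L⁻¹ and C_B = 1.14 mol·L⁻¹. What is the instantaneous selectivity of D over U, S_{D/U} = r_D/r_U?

S_{D/U} = r_D/r_U = (k₁·C_A^2·C_B^0.5)/(k₂·C_A^0.5) = (k₁/k₂)·C_A^1.5·C_B^0.5.
= (0.488×3.580^2×1.140^0.5) / (0.0800×3.580^0.5) = 6.678/0.1514 = 44.1.

44.1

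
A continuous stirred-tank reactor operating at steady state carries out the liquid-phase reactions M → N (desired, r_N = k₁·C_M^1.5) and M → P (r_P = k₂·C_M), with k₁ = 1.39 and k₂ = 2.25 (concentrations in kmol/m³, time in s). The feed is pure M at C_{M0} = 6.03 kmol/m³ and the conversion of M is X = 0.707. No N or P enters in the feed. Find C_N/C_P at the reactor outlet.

0.821

Exit C_M = C_{M0}(1−X) = 6.03×0.293 = 1.767 kmol/m³.
A CSTR operates uniformly at the exit composition, giving r_N = 3.264 and r_P = 3.975 (each k·C_M^n at C_M = 1.767).
Overall selectivity = C_N/C_P = r_Nτ/(r_Pτ) = r_N/r_P = 0.821.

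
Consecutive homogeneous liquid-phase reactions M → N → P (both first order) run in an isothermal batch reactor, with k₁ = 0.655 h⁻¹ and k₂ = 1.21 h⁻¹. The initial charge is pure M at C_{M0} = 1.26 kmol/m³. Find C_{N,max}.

For a first-order series the maximum intermediate yield is C_{N,max}/C_{M0} = (k₁/k₂)^[k₂/(k₂−k₁)].
= (0.655/1.21)^(1.21/(1.21−0.655)) = (0.5413)^(2.180) = 0.2624.
C_{N,max} = 0.2624×1.26 = 0.331 kmol/m³.

0.331 kmol/m³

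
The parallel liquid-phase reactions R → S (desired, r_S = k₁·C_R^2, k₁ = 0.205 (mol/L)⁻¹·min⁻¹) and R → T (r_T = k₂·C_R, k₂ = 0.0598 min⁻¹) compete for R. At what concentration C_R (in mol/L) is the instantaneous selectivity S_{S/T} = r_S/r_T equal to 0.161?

0.0470 mol/L

S_{S/T} = (k₁/k₂)·C_R ⇒ C_R = S·k₂/k₁.
= 0.161×0.0598/0.205 = 0.0470 mol/L.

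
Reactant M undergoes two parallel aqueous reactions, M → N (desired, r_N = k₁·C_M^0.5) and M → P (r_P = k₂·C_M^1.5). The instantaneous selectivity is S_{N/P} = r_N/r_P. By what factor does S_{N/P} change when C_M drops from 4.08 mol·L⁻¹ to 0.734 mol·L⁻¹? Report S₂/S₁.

S_{N/P} = (k₁/k₂)·C_M⁻¹, so S₂/S₁ = (C_{M,2}/C_{M,1})⁻¹.
= 4.08/0.734 = 5.56.
Selectivity toward N rises as C_M falls — low-concentration operation is favoured.

5.56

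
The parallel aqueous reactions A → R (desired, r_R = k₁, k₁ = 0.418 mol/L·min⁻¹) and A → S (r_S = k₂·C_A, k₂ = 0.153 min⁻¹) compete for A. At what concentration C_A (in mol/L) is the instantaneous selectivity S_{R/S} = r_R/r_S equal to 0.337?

8.11 mol/L

S_{R/S} = (k₁/k₂)·C_A⁻¹ ⇒ C_A = (S·k₂/k₁)^(-1).
= (0.337×0.153/0.418)^(-1) = (0.1234)^(-1) = 8.11 mol/L.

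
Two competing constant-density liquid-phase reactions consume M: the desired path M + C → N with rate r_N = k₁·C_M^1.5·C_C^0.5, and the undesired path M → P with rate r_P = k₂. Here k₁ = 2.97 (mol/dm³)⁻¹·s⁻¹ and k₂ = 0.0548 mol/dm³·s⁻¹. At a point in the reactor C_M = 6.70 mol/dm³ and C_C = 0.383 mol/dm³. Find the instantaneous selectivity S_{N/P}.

582

S_{N/P} = r_N/r_P = (k₁·C_M^1.5·C_C^0.5)/(k₂) = (k₁/k₂)·C_M^1.5·C_C^0.5.
= (2.97×6.700^1.5×0.3830^0.5) / (0.0548) = 31.88/0.05480 = 582.
Since the desired path is higher order in M, keeping C_M high (PFR or concentrated feed) favours N.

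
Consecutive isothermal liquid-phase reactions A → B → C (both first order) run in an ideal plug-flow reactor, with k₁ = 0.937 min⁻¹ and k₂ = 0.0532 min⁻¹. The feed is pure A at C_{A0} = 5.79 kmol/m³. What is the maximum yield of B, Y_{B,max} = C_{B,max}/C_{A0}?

For a first-order series the maximum intermediate yield is C_{B,max}/C_{A0} = (k₁/k₂)^[k₂/(k₂−k₁)].
= (0.937/0.0532)^(0.0532/(0.0532−0.937)) = (17.61)^(-0.06019) = 0.8414.

0.841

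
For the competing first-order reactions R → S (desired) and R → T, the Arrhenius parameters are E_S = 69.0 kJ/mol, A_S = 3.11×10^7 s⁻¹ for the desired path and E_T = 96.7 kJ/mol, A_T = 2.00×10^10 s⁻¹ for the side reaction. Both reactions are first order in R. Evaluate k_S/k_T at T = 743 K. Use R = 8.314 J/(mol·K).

0.138

With equal orders, S_{S/T} = k_S/k_T = (A_S/A_T)·exp[(E_T−E_S)/(RT)].
(E_T−E_S)/(RT) = (96.7−69.0)×10³/(8.314×743) = 27700/6177 = 4.484.
k_S/k_T = (3.11×10^7/2.00×10^10)·exp(4.484) = 0.001555 × 88.60 = 0.138.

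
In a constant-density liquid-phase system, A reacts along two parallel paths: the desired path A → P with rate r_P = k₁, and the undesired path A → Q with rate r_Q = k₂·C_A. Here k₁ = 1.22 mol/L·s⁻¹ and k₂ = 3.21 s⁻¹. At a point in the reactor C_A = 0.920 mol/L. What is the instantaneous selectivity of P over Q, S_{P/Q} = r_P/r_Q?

S_{P/Q} = r_P/r_Q = (k₁)/(k₂·C_A) = (k₁/k₂)·C_A⁻¹.
= (1.22) / (3.21×0.9200) = 1.220/2.953 = 0.413.
The undesired path is higher order in A, so low C_A (CSTR or dilute feed) favours P.

0.413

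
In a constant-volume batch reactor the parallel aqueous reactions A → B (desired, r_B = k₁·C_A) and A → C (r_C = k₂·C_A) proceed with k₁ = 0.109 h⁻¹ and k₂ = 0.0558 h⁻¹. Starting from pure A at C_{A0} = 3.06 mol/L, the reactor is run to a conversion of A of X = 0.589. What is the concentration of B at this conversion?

1.19 mol/L

C_A = C_{A0}(1−X) = 1.258 mol/L.
Both paths are first order in A, so the instantaneous fraction to B is constant: dC_B/d(−C_A) = k₁/(k₁+k₂) = 0.6614.
C_B = 0.6614·(C_{A0}−C_A) = 0.6614×1.802 = 1.19 mol/L.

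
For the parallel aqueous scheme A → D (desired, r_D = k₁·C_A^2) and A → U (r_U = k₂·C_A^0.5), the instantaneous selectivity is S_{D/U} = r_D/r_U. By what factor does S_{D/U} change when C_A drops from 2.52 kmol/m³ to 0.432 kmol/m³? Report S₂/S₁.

0.0710

S_{D/U} = (k₁/k₂)·C_A^1.5, so S₂/S₁ = (C_{A,2}/C_{A,1})^1.5.
= (0.432/2.52)^1.5 = (0.1714)^1.5 = 0.0710.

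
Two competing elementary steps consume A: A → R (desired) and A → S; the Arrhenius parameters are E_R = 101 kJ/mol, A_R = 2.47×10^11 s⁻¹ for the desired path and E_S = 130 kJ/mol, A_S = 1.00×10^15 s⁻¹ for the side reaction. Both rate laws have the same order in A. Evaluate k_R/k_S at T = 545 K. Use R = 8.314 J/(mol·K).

With equal orders, S_{R/S} = k_R/k_S = (A_R/A_S)·exp[(E_S−E_R)/(RT)].
(E_S−E_R)/(RT) = (130−101)×10³/(8.314×545) = 29000/4531 = 6.400.
k_R/k_S = (2.47×10^11/1.00×10^15)·exp(6.400) = 2.470×10^-4 × 601.9 = 0.149.
Since E_R < E_S, lowering the temperature improves selectivity toward R.

0.149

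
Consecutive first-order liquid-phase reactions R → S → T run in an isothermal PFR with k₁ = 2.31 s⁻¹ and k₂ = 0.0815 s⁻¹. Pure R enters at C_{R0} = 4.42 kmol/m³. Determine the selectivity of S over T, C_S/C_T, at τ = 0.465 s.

For first-order series with pure R initially, C_S(τ) = k₁C_{R0}/(k₂−k₁)·(e^(−k₁τ) − e^(−k₂τ)).
e^(−k₁τ) = e^(−2.31×0.465) = e^(−1.074) = 0.3416; e^(−k₂τ) = e^(−0.03790) = 0.9628.
C_S = 2.31×4.42/(0.0815−2.31) × (0.3416−0.9628) = (-4.582)×(-0.6212) = 2.846 kmol/m³.
C_R = C_{R0}e^(−k₁τ) = 1.510 kmol/m³, so C_T = C_{R0}−C_R−C_S = 0.06395 kmol/m³; C_S/C_T = 44.5.

44.5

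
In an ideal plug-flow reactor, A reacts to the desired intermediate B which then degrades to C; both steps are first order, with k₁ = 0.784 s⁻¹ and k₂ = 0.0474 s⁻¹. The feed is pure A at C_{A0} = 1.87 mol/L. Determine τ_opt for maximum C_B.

Setting dC_B/dτ = 0 gives τ_opt = ln(k₂/k₁)/(k₂−k₁).
= ln(0.0474/0.784)/(0.0474−0.784) = ln(0.06046)/-0.7366 = -2.806/-0.7366 = 3.81 s.

3.81 s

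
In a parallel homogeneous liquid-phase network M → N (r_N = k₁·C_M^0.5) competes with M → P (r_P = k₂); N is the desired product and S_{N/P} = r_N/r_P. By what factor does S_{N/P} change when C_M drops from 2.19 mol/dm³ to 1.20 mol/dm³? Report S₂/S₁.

0.740

S_{N/P} = (k₁/k₂)·C_M^0.5, so S₂/S₁ = (C_{M,2}/C_{M,1})^0.5.
= (1.20/2.19)^0.5 = (0.5479)^0.5 = 0.740.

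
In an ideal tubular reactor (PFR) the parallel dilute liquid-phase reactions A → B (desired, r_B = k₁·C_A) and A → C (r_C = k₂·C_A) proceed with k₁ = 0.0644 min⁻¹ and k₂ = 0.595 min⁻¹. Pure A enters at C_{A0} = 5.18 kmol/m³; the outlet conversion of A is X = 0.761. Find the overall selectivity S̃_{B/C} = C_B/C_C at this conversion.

0.108

C_A = C_{A0}(1−X) = 1.238 kmol/m³.
Both paths are first order in A, so the instantaneous fraction to B is constant: dC_B/d(−C_A) = k₁/(k₁+k₂) = 0.09766.
C_B = 0.09766·(C_{A0}−C_A) = 0.09766×3.942 = 0.385 kmol/m³.
C_C = (C_{A0}−C_A)−C_B = 3.557 kmol/m³; S̃_{B/C} = 0.3850/3.557 = 0.108.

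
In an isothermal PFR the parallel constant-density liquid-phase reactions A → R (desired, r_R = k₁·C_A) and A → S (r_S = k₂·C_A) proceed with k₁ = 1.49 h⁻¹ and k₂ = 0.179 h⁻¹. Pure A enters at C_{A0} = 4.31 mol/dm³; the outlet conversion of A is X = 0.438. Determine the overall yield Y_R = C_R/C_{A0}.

0.391

C_A = C_{A0}(1−X) = 2.422 mol/dm³.
Both paths are first order in A, so the instantaneous fraction to R is constant: dC_R/d(−C_A) = k₁/(k₁+k₂) = 0.8928.
C_R = 0.8928·(C_{A0}−C_A) = 0.8928×1.888 = 1.69 mol/dm³.
Y_R = C_R/C_{A0} = 1.685/4.31 = 0.391.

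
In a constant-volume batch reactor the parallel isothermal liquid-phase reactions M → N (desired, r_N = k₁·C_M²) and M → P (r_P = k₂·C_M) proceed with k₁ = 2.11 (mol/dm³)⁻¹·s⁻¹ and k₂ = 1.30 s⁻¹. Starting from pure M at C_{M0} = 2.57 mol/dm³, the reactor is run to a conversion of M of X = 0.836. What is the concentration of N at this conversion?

1.46 mol/dm³

C_M = C_{M0}(1−X) = 0.4215 mol/dm³.
Along a PFR/batch, dC_P/dC_M = −r_P/(r_N+r_P) = −k₂/(k₂+k₁·C_M).
Integrating from C_{M0} to C_M: C_P = (1.30/2.11)·ln[(1.30+2.11·2.57)/(1.30+2.11·0.421)] = 0.6161·ln(6.723/2.189) = 0.6912 mol/dm³.
Then C_N = (C_{M0}−C_M) − C_P = 2.149 − 0.6912 = 1.457 mol/dm³.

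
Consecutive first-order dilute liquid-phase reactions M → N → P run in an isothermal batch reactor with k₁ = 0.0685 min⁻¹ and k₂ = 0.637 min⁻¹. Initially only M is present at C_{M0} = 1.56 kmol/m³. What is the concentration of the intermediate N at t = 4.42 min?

The intermediate concentration in a first-order A→B→C sequence is C_N = k₁C_{M0}(e^(−k₁t) − e^(−k₂t))/(k₂−k₁).
e^(−k₁t) = e^(−0.0685×4.42) = e^(−0.3028) = 0.7388; e^(−k₂t) = e^(−2.816) = 0.05987.
C_N = 0.0685×1.56/(0.637−0.0685) × (0.7388−0.05987) = 0.1880×0.6789 = 0.1276 kmol/m³.

0.128 kmol/m³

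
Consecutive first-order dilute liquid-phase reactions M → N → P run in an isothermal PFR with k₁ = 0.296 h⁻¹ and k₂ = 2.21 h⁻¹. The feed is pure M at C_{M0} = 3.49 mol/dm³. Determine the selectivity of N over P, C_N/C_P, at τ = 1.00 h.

0.620

The intermediate concentration in a first-order A→B→C sequence is C_N = k₁C_{M0}(e^(−k₁τ) − e^(−k₂τ))/(k₂−k₁).
e^(−k₁τ) = e^(−0.296×1.00) = e^(−0.2960) = 0.7438; e^(−k₂τ) = e^(−2.210) = 0.1097.
C_N = 0.296×3.49/(2.21−0.296) × (0.7438−0.1097) = 0.5397×0.6341 = 0.3422 mol/dm³.
C_M = C_{M0}e^(−k₁τ) = 2.596 mol/dm³, so C_P = C_{M0}−C_M−C_N = 0.5519 mol/dm³; C_N/C_P = 0.620.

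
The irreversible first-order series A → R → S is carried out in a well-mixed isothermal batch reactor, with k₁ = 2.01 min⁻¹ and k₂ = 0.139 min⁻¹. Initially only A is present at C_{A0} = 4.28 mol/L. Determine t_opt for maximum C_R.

For first-order series the maximum of C_R occurs at t_opt = ln(k₂/k₁)/(k₂−k₁).
= ln(0.139/2.01)/(0.139−2.01) = ln(0.06915)/-1.871 = -2.671/-1.871 = 1.43 min.

1.43 min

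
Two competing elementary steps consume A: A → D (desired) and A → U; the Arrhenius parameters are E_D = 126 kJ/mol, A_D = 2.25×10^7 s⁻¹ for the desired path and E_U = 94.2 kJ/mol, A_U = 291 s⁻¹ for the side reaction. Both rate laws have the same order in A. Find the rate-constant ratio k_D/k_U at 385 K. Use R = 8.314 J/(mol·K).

k_D/k_U = (A_D/A_U)·exp[−(E_D−E_U)/(RT)] = (A_D/A_U)·exp[(E_U−E_D)/(RT)].
(E_U−E_D)/(RT) = (94.2−126)×10³/(8.314×385) = -31800/3201 = -9.935.
k_D/k_U = (2.25×10^7/291)·exp(-9.935) = 77320 × 4.846×10^-5 = 3.75.
Since E_D > E_U, raising the temperature improves selectivity toward D.

3.75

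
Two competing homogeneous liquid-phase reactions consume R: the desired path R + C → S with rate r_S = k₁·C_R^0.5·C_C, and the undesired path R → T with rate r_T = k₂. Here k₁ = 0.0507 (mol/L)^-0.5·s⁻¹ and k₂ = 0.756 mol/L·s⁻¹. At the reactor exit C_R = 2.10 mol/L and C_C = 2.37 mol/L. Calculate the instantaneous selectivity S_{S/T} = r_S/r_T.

S_{S/T} = r_S/r_T = (k₁·C_R^0.5·C_C)/(k₂) = (k₁/k₂)·C_R^0.5·C_C.
= (0.0507×2.100^0.5×2.370) / (0.756) = 0.1741/0.7560 = 0.230.

0.230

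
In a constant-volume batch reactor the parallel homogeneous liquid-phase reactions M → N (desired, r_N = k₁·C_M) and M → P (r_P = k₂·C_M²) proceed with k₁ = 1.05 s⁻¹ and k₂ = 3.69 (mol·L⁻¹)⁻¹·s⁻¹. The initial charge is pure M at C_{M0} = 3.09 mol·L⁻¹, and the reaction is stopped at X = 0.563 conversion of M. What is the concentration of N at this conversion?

C_M = C_{M0}(1−X) = 1.350 mol·L⁻¹.
Along a PFR/batch, dC_N/dC_M = −r_N/(r_N+r_P) = −k₁/(k₁+k₂·C_M).
Integrating from C_{M0} to C_M: C_N = (1.05/3.69)·ln[(1.05+3.69·3.09)/(1.05+3.69·1.35)] = 0.2846·ln(12.45/6.033) = 0.2062 mol·L⁻¹.

0.206 mol·L⁻¹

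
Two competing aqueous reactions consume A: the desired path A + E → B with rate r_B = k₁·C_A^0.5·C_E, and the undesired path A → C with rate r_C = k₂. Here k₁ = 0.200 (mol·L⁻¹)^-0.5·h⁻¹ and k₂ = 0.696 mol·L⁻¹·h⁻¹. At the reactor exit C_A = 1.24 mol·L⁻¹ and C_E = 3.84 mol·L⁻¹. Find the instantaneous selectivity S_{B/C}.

S_{B/C} = r_B/r_C = (k₁·C_A^0.5·C_E)/(k₂) = (k₁/k₂)·C_A^0.5·C_E.
= (0.200×1.240^0.5×3.840) / (0.696) = 0.8552/0.6960 = 1.23.
Since the desired path is higher order in A, keeping C_A high (PFR or concentrated feed) favours B.

1.23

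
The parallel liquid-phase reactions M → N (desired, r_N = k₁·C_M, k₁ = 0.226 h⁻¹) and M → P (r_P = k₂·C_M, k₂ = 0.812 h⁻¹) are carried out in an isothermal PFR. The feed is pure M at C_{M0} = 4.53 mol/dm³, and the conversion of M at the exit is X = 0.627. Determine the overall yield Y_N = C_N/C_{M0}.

0.137

C_M = C_{M0}(1−X) = 1.690 mol/dm³.
Both paths are first order in M, so the instantaneous fraction to N is constant: dC_N/d(−C_M) = k₁/(k₁+k₂) = 0.2177.
C_N = 0.2177·(C_{M0}−C_M) = 0.2177×2.840 = 0.618 mol/dm³.
Y_N = C_N/C_{M0} = 0.6184/4.53 = 0.137.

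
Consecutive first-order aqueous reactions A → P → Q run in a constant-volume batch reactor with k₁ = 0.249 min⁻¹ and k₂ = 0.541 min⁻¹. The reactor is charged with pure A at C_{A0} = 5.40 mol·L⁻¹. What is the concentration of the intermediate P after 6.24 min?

For first-order series with pure A initially, C_P(t) = k₁C_{A0}/(k₂−k₁)·(e^(−k₁t) − e^(−k₂t)).
e^(−k₁t) = e^(−0.249×6.24) = e^(−1.554) = 0.2115; e^(−k₂t) = e^(−3.376) = 0.03419.
C_P = 0.249×5.40/(0.541−0.249) × (0.2115−0.03419) = 4.605×0.1773 = 0.8163 mol·L⁻¹.

0.816 mol·L⁻¹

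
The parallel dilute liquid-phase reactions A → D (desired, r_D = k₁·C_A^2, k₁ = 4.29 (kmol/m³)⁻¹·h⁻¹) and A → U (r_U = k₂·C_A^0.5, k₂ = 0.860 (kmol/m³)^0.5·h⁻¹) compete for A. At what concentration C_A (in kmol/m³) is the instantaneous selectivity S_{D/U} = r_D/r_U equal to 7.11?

1.27 kmol/m³

S_{D/U} = (k₁/k₂)·C_A^1.5 ⇒ C_A = (S·k₂/k₁)^(1/1.5).
= (7.11×0.860/4.29)^(0.6667) = (1.425)^(0.6667) = 1.27 kmol/m³.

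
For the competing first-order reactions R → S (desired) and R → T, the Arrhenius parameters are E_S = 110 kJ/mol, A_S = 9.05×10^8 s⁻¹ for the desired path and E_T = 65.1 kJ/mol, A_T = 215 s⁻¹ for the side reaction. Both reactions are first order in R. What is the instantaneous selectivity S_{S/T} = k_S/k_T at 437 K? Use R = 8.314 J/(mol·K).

With equal orders, S_{S/T} = k_S/k_T = (A_S/A_T)·exp[(E_T−E_S)/(RT)].
(E_T−E_S)/(RT) = (65.1−110)×10³/(8.314×437) = -44900/3633 = -12.36.
k_S/k_T = (9.05×10^8/215)·exp(-12.36) = 4.209×10^6 × 4.294×10^-6 = 18.1.
Since E_S > E_T, raising the temperature improves selectivity toward S.

18.1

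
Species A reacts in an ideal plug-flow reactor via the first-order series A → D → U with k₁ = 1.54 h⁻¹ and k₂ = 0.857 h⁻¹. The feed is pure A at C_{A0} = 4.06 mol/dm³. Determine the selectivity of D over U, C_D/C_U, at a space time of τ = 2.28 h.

For first-order series with pure A initially, C_D(τ) = k₁C_{A0}/(k₂−k₁)·(e^(−k₁τ) − e^(−k₂τ)).
e^(−k₁τ) = e^(−1.54×2.28) = e^(−3.511) = 0.02986; e^(−k₂τ) = e^(−1.954) = 0.1417.
C_D = 1.54×4.06/(0.857−1.54) × (0.02986−0.1417) = (-9.154)×(-0.1119) = 1.024 mol/dm³.
C_A = C_{A0}e^(−k₁τ) = 0.1212 mol/dm³, so C_U = C_{A0}−C_A−C_D = 2.915 mol/dm³; C_D/C_U = 0.351.

0.351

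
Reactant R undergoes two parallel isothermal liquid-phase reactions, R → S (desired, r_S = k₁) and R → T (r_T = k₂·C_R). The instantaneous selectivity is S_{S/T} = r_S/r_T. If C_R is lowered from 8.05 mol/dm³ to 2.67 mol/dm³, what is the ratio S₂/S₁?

3.01

S_{S/T} = (k₁/k₂)·C_R⁻¹, so S₂/S₁ = (C_{R,2}/C_{R,1})⁻¹.
= 8.05/2.67 = 3.01.
Selectivity toward S rises as C_R falls — low-concentration operation is favoured.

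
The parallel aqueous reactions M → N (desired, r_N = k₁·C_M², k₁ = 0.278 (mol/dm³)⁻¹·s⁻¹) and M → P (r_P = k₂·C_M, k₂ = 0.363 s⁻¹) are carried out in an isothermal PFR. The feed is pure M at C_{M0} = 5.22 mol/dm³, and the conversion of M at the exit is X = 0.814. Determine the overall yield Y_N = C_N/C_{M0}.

0.551

C_M = C_{M0}(1−X) = 0.9709 mol/dm³.
Along a PFR/batch, dC_P/dC_M = −r_P/(r_N+r_P) = −k₂/(k₂+k₁·C_M).
Integrating from C_{M0} to C_M: C_P = (0.363/0.278)·ln[(0.363+0.278·5.22)/(0.363+0.278·0.971)] = 1.306·ln(1.814/0.6329) = 1.375 mol/dm³.
Then C_N = (C_{M0}−C_M) − C_P = 4.249 − 1.375 = 2.874 mol/dm³.
Y_N = C_N/C_{M0} = 2.874/5.22 = 0.551.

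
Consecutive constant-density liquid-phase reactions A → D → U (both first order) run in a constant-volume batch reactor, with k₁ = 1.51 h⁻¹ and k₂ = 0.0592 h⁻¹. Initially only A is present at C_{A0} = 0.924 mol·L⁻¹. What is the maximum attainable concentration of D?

0.810 mol·L⁻¹

At the optimum, C_{D,max}/C_{A0} = (k₁/k₂)^[k₂/(k₂−k₁)].
= (1.51/0.0592)^(0.0592/(0.0592−1.51)) = (25.51)^(-0.04081) = 0.8762.
C_{D,max} = 0.8762×0.924 = 0.810 mol·L⁻¹.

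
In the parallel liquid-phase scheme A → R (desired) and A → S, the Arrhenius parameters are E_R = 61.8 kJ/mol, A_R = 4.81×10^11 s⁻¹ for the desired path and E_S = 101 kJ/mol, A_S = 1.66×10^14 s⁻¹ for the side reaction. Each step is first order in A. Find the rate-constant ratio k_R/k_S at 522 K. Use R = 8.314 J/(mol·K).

24.3

Since both paths have the same order in A, the concentration cancels and S_{R/S} = k_R/k_S = (A_R/A_S)·exp[(E_S−E_R)/(RT)].
(E_S−E_R)/(RT) = (101−61.8)×10³/(8.314×522) = 39200/4340 = 9.032.
k_R/k_S = (4.81×10^11/1.66×10^14)·exp(9.032) = 0.002898 × 8370 = 24.3.
Since E_R < E_S, lowering the temperature improves selectivity toward R.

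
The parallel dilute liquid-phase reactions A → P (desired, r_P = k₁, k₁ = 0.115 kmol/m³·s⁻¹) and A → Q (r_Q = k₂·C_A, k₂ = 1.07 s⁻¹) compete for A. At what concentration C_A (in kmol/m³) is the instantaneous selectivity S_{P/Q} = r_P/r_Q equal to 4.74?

0.0227 kmol/m³

S_{P/Q} = (k₁/k₂)·C_A⁻¹ ⇒ C_A = (S·k₂/k₁)^(-1).
= (4.74×1.07/0.115)^(-1) = (44.10)^(-1) = 0.0227 kmol/m³.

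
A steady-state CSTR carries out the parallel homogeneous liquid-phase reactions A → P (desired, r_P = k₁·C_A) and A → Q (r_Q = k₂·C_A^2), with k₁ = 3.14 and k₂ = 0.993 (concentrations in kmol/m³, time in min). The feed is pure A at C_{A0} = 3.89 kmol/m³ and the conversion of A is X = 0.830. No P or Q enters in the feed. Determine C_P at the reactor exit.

Exit C_A = C_{A0}(1−X) = 3.89×0.170 = 0.6613 kmol/m³.
Rates in a CSTR are evaluated at the outlet concentration: r_P = 3.14×0.6613 = 2.076, r_Q = 0.993×0.6613^2 = 0.4343.
Fraction of consumed A going to P: r_P/(r_P+r_Q) = 0.8270.
C_P = 0.8270·C_{A0}·X = 0.8270×3.89×0.830 = 2.67 kmol/m³.

2.67 kmol/m³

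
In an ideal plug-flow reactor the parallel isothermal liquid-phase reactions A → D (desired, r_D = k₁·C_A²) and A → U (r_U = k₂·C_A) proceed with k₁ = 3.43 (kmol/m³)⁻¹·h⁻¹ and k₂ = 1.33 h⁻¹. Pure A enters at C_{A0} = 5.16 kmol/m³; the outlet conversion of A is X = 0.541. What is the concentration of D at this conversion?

C_A = C_{A0}(1−X) = 2.368 kmol/m³.
Along a PFR/batch, dC_U/dC_A = −r_U/(r_D+r_U) = −k₂/(k₂+k₁·C_A).
Integrating from C_{A0} to C_A: C_U = (1.33/3.43)·ln[(1.33+3.43·5.16)/(1.33+3.43·2.37)] = 0.3878·ln(19.03/9.454) = 0.2713 kmol/m³.
Then C_D = (C_{A0}−C_A) − C_U = 2.792 − 0.2713 = 2.520 kmol/m³.

2.52 kmol/m³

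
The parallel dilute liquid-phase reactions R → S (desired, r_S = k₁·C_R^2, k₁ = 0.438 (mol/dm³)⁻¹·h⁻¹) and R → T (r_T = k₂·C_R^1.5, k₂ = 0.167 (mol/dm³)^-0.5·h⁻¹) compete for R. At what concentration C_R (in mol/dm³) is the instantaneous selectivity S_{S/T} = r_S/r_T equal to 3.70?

1.99 mol/dm³

S_{S/T} = (k₁/k₂)·C_R^0.5 ⇒ C_R = (S·k₂/k₁)^(2).
= (3.70×0.167/0.438)^(2) = (1.411)^(2) = 1.99 mol/dm³.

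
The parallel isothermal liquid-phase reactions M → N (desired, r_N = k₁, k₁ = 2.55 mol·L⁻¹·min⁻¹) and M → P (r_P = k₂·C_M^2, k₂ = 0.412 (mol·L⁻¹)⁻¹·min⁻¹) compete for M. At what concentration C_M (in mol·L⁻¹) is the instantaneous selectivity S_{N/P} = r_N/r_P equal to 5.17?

S_{N/P} = (k₁/k₂)·C_M^-2 ⇒ C_M = (S·k₂/k₁)^(-0.5).
= (5.17×0.412/2.55)^(-0.5) = (0.8353)^(-0.5) = 1.09 mol·L⁻¹.

1.09 mol·L⁻¹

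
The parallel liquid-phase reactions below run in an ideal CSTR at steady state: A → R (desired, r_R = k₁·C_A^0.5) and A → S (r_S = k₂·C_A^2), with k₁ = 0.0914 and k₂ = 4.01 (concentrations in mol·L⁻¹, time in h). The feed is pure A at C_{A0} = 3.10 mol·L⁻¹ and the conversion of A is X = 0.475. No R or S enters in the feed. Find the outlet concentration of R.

Exit C_A = C_{A0}(1−X) = 3.10×0.525 = 1.628 mol·L⁻¹.
Rates in a CSTR are evaluated at the outlet concentration: r_R = 0.0914×1.628^0.5 = 0.1166, r_S = 4.01×1.628^2 = 10.62.
Fraction of consumed A going to R: r_R/(r_R+r_S) = 0.01086.
C_R = 0.01086·C_{A0}·X = 0.01086×3.10×0.475 = 0.0160 mol·L⁻¹.

0.0160 mol·L⁻¹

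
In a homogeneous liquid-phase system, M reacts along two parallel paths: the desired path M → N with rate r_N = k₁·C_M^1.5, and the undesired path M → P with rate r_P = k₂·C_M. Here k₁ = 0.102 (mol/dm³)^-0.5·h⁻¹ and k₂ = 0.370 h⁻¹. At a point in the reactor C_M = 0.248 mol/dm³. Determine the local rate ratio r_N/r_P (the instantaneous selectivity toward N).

0.137

S_{N/P} = r_N/r_P = (k₁·C_M^1.5)/(k₂·C_M) = (k₁/k₂)·C_M^0.5.
= (0.102×0.2480^1.5) / (0.370×0.2480) = 0.01260/0.09176 = 0.137.
Since the desired path is higher order in M, keeping C_M high (PFR or concentrated feed) favours N.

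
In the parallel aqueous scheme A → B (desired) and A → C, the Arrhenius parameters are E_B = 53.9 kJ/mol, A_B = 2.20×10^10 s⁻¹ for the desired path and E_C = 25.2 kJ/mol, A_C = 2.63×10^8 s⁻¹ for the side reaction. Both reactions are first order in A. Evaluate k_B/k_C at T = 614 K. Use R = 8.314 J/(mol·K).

With equal orders, S_{B/C} = k_B/k_C = (A_B/A_C)·exp[(E_C−E_B)/(RT)].
(E_C−E_B)/(RT) = (25.2−53.9)×10³/(8.314×614) = -28700/5105 = -5.622.
k_B/k_C = (2.20×10^10/2.63×10^8)·exp(-5.622) = 83.65 × 0.003617 = 0.303.

0.303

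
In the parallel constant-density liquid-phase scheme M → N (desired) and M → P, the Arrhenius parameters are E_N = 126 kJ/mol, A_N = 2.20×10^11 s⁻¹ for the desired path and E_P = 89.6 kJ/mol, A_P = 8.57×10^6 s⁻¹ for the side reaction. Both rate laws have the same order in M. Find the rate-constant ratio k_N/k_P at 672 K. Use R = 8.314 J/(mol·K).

38.0

With equal orders, S_{N/P} = k_N/k_P = (A_N/A_P)·exp[(E_P−E_N)/(RT)].
(E_P−E_N)/(RT) = (89.6−126)×10³/(8.314×672) = -36400/5587 = -6.515.
k_N/k_P = (2.20×10^11/8.57×10^6)·exp(-6.515) = 25671 × 0.001481 = 38.0.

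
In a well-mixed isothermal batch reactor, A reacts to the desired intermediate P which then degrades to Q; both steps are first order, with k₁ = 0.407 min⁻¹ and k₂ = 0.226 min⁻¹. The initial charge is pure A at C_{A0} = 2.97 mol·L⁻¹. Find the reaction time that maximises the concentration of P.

For first-order series the maximum of C_P occurs at t_opt = ln(k₂/k₁)/(k₂−k₁).
= ln(0.226/0.407)/(0.226−0.407) = ln(0.5553)/-0.1810 = -0.5883/-0.1810 = 3.25 min.

3.25 min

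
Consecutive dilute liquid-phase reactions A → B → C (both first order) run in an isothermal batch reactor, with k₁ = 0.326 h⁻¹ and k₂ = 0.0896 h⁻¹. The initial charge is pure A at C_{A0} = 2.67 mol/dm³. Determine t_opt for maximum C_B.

5.46 h

The intermediate peaks when r₁ = r₂, i.e. k₁e^(−k₁t) = k₂e^(−k₂t), giving t_opt = ln(k₂/k₁)/(k₂−k₁).
= ln(0.0896/0.326)/(0.0896−0.326) = ln(0.2748)/-0.2364 = -1.292/-0.2364 = 5.46 h.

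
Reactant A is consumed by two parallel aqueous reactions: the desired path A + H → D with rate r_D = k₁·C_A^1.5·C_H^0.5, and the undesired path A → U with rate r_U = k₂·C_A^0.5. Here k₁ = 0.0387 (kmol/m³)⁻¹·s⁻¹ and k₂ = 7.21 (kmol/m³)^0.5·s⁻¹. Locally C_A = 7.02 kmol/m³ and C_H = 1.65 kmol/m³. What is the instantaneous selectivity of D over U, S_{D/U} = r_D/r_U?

0.0484

S_{D/U} = r_D/r_U = (k₁·C_A^1.5·C_H^0.5)/(k₂·C_A^0.5) = (k₁/k₂)·C_A·C_H^0.5.
= (0.0387×7.020^1.5×1.650^0.5) / (7.21×7.020^0.5) = 0.9246/19.10 = 0.0484.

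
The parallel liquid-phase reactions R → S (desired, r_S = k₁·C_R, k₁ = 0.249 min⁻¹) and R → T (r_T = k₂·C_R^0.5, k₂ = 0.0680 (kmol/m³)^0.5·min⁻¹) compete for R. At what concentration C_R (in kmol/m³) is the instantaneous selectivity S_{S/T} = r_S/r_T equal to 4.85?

1.75 kmol/m³

S_{S/T} = (k₁/k₂)·C_R^0.5 ⇒ C_R = (S·k₂/k₁)^(2).
= (4.85×0.0680/0.249)^(2) = (1.324)^(2) = 1.75 kmol/m³.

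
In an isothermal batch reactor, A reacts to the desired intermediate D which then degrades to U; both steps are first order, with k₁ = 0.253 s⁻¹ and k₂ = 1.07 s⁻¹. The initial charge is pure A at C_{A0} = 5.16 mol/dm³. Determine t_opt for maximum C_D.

1.77 s

Setting dC_D/dt = 0 gives t_opt = ln(k₂/k₁)/(k₂−k₁).
= ln(1.07/0.253)/(1.07−0.253) = ln(4.229)/0.8170 = 1.442/0.8170 = 1.77 s.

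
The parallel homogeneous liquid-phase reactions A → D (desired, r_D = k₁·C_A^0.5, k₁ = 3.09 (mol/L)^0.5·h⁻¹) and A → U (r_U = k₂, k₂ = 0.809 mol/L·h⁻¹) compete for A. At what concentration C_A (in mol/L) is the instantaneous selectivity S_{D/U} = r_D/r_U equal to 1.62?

0.180 mol/L

S_{D/U} = (k₁/k₂)·C_A^0.5 ⇒ C_A = (S·k₂/k₁)^(2).
= (1.62×0.809/3.09)^(2) = (0.4241)^(2) = 0.180 mol/L.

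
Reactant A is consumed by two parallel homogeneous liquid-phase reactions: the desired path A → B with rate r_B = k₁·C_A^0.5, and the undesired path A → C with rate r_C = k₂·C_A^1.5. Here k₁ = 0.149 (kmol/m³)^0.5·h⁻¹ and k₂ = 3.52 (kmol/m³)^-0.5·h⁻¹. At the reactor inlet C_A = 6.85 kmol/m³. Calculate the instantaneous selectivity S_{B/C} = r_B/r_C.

0.00618

S_{B/C} = r_B/r_C = (k₁·C_A^0.5)/(k₂·C_A^1.5) = (k₁/k₂)·C_A⁻¹.
= (0.149×6.850^0.5) / (3.52×6.850^1.5) = 0.3900/63.11 = 0.00618.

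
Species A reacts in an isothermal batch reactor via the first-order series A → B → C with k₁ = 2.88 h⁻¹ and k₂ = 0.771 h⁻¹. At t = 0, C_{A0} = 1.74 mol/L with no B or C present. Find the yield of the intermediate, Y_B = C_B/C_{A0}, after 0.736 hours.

0.610

For first-order series with pure A initially, C_B(t) = k₁C_{A0}/(k₂−k₁)·(e^(−k₁t) − e^(−k₂t)).
e^(−k₁t) = e^(−2.88×0.736) = e^(−2.120) = 0.1201; e^(−k₂t) = e^(−0.5675) = 0.5670.
C_B = 2.88×1.74/(0.771−2.88) × (0.1201−0.5670) = (-2.376)×(-0.4469) = 1.062 mol/L.
Y_B = C_B/C_{A0} = 1.062/1.74 = 0.610.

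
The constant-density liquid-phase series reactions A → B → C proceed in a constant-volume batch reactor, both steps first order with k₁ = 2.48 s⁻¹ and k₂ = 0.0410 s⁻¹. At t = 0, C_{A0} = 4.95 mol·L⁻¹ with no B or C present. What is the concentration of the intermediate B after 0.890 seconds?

For first-order series with pure A initially, C_B(t) = k₁C_{A0}/(k₂−k₁)·(e^(−k₁t) − e^(−k₂t)).
e^(−k₁t) = e^(−2.48×0.890) = e^(−2.207) = 0.1100; e^(−k₂t) = e^(−0.03649) = 0.9642.
C_B = 2.48×4.95/(0.0410−2.48) × (0.1100−0.9642) = (-5.033)×(-0.8542) = 4.299 mol·L⁻¹.

4.30 mol·L⁻¹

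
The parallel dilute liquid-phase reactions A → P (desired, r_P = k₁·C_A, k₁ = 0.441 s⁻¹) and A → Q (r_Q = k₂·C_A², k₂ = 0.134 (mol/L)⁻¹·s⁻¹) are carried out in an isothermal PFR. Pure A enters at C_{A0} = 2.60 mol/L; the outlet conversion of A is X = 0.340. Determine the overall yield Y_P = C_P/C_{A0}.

C_A = C_{A0}(1−X) = 1.716 mol/L.
Along a PFR/batch, dC_P/dC_A = −r_P/(r_P+r_Q) = −k₁/(k₁+k₂·C_A).
Integrating from C_{A0} to C_A: C_P = (0.441/0.134)·ln[(0.441+0.134·2.60)/(0.441+0.134·1.72)] = 3.291·ln(0.7894/0.6709) = 0.5351 mol/L.
Y_P = C_P/C_{A0} = 0.5351/2.60 = 0.206.

0.206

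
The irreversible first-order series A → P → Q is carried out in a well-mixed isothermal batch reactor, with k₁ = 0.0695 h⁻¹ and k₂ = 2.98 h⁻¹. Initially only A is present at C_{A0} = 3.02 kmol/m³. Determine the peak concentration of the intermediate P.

0.0644 kmol/m³

Evaluating C_P at t_opt = ln(k₂/k₁)/(k₂−k₁) gives C_{P,max}/C_{A0} = (k₁/k₂)^[k₂/(k₂−k₁)].
= (0.0695/2.98)^(2.98/(2.98−0.0695)) = (0.02332)^(1.024) = 0.02132.
C_{P,max} = 0.02132×3.02 = 0.0644 kmol/m³.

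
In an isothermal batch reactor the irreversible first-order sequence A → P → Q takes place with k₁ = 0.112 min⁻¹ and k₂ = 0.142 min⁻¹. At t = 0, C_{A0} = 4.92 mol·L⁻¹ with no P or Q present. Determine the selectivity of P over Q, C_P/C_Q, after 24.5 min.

Solving the coupled first-order balances gives C_P(t) = [k₁/(k₂−k₁)]·C_{A0}·(e^(−k₁t) − e^(−k₂t)).
e^(−k₁t) = e^(−0.112×24.5) = e^(−2.744) = 0.06431; e^(−k₂t) = e^(−3.479) = 0.03084.
C_P = 0.112×4.92/(0.142−0.112) × (0.06431−0.03084) = 18.37×0.03347 = 0.6149 mol·L⁻¹.
C_A = C_{A0}e^(−k₁t) = 0.3164 mol·L⁻¹, so C_Q = C_{A0}−C_A−C_P = 3.989 mol·L⁻¹; C_P/C_Q = 0.154.

0.154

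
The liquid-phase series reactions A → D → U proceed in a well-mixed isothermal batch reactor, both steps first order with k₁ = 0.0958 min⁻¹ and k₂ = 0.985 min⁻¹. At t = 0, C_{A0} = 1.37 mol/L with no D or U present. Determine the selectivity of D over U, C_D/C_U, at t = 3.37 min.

0.367

For first-order series with pure A initially, C_D(t) = k₁C_{A0}/(k₂−k₁)·(e^(−k₁t) − e^(−k₂t)).
e^(−k₁t) = e^(−0.0958×3.37) = e^(−0.3228) = 0.7241; e^(−k₂t) = e^(−3.319) = 0.03617.
C_D = 0.0958×1.37/(0.985−0.0958) × (0.7241−0.03617) = 0.1476×0.6879 = 0.1015 mol/L.
C_A = C_{A0}e^(−k₁t) = 0.9920 mol/L, so C_U = C_{A0}−C_A−C_D = 0.2765 mol/L; C_D/C_U = 0.367.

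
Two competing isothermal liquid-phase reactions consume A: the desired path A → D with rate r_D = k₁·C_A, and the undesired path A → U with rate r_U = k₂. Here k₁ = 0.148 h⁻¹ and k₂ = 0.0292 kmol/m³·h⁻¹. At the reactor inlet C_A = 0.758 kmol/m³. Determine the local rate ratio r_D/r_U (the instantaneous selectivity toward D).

3.84

S_{D/U} = r_D/r_U = (k₁·C_A)/(k₂) = (k₁/k₂)·C_A.
= (0.148×0.7580) / (0.0292) = 0.1122/0.02920 = 3.84.
Since the desired path is higher order in A, keeping C_A high (PFR or concentrated feed) favours D.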